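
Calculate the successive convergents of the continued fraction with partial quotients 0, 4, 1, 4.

0/1, 1/4, 1/5, 5/24

Using the convergent recurrence p_i = a_i*p_{i-1} + p_{i-2}, q_i = a_i*q_{i-1} + q_{i-2} with p_{-2}=0, p_{-1}=1, q_{-2}=1, q_{-1}=0:
  i=0: a_0=0, p_0 = 0*1 + 0 = 0, q_0 = 0*0 + 1 = 1.
  i=1: a_1=4, p_1 = 4*0 + 1 = 1, q_1 = 4*1 + 0 = 4.
  i=2: a_2=1, p_2 = 1*1 + 0 = 1, q_2 = 1*4 + 1 = 5.
  i=3: a_3=4, p_3 = 4*1 + 1 = 5, q_3 = 4*5 + 4 = 24.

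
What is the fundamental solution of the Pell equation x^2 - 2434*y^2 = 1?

First expand sqrt(2434) as a continued fraction. With x_i = (sqrt(2434) + m_i)/d_i and (m_0, d_0) = (0, 1): a_0 = floor(sqrt(2434)) = 49, since 49^2 = 2401 <= 2434 < 2500 = 50^2.
Iterate m_{i+1} = d_i*a_i - m_i, d_{i+1} = (2434 - m_{i+1}^2)/d_i, a_{i+1} = floor((a_0 + m_{i+1})/d_{i+1}):
  m_1 = 1*49 - 0 = 49, d_1 = (2434 - 49^2)/1 = 33/1 = 33, a_1 = floor((49 + 49)/33) = 2.
  m_2 = 33*2 - 49 = 17, d_2 = (2434 - 17^2)/33 = 2145/33 = 65, a_2 = floor((49 + 17)/65) = 1.
  m_3 = 65*1 - 17 = 48, d_3 = (2434 - 48^2)/65 = 130/65 = 2, a_3 = floor((49 + 48)/2) = 48.
  m_4 = 2*48 - 48 = 48, d_4 = (2434 - 48^2)/2 = 130/2 = 65, a_4 = floor((49 + 48)/65) = 1.
  m_5 = 65*1 - 48 = 17, d_5 = (2434 - 17^2)/65 = 2145/65 = 33, a_5 = floor((49 + 17)/33) = 2.
  m_6 = 33*2 - 17 = 49, d_6 = (2434 - 49^2)/33 = 33/33 = 1, a_6 = floor((49 + 49)/1) = 98.
  m_7 = 1*98 - 49 = 49, d_7 = (2434 - 49^2)/1 = 33/1 = 33: (m_7, d_7) = (m_1, d_1) = (49, 33), so from here the quotients repeat a_1, ..., a_6; the period length is 6.
So sqrt(2434) = [49; (2, 1, 48, 1, 2, 98)] with period length k = 6.
k is even, so the fundamental solution of x^2 - 2434y^2 = 1 is (p_{k-1}, q_{k-1}) = (p_5, q_5); compute convergents through index 5.
Convergents (p_i = a_i*p_{i-1} + p_{i-2}, q_i = a_i*q_{i-1} + q_{i-2} with p_{-2}=0, p_{-1}=1, q_{-2}=1, q_{-1}=0):
  i=0: a_0=49, p_0 = 49*1 + 0 = 49, q_0 = 49*0 + 1 = 1.
  i=1: a_1=2, p_1 = 2*49 + 1 = 99, q_1 = 2*1 + 0 = 2.
  i=2: a_2=1, p_2 = 1*99 + 49 = 148, q_2 = 1*2 + 1 = 3.
  i=3: a_3=48, p_3 = 48*148 + 99 = 7203, q_3 = 48*3 + 2 = 146.
  i=4: a_4=1, p_4 = 1*7203 + 148 = 7351, q_4 = 1*146 + 3 = 149.
  i=5: a_5=2, p_5 = 2*7351 + 7203 = 21905, q_5 = 2*149 + 146 = 444.
Check: 21905^2 - 2434*444^2 = 479829025 - 479829024 = 1, so (x, y) = (21905, 444) solves the equation, and by the theorem it is the least positive solution.

(x, y) = (21905, 444)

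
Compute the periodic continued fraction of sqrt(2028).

[45; (30, 90)]

Write x_i = (sqrt(2028) + m_i)/d_i with (m_0, d_0) = (0, 1). a_0 = floor(sqrt(2028)) = 45, since 45^2 = 2025 <= 2028 < 2116 = 46^2.
Iterate m_{i+1} = d_i*a_i - m_i, d_{i+1} = (2028 - m_{i+1}^2)/d_i, a_{i+1} = floor((a_0 + m_{i+1})/d_{i+1}):
  m_1 = 1*45 - 0 = 45, d_1 = (2028 - 45^2)/1 = 3/1 = 3, a_1 = floor((45 + 45)/3) = 30.
  m_2 = 3*30 - 45 = 45, d_2 = (2028 - 45^2)/3 = 3/3 = 1, a_2 = floor((45 + 45)/1) = 90.
  m_3 = 1*90 - 45 = 45, d_3 = (2028 - 45^2)/1 = 3/1 = 3: (m_3, d_3) = (m_1, d_1) = (45, 3), so from here the quotients repeat a_1, a_2; the period length is 2.
Hence the expansion of sqrt(2028) is a_0 = 45 followed by the repeating block 30, 90 (period 2).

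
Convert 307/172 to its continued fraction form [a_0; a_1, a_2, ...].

[1; 1, 3, 1, 1, 1, 5, 2]

Run the Euclidean algorithm on 307 and 172; the successive quotients are the partial quotients a_0, a_1, ... (each step inverts the fractional part left over by the previous one):
  307 = 1*172 + 135, so a_0 = 1.
  172 = 1*135 + 37, so a_1 = 1.
  135 = 3*37 + 24, so a_2 = 3.
  37 = 1*24 + 13, so a_3 = 1.
  24 = 1*13 + 11, so a_4 = 1.
  13 = 1*11 + 2, so a_5 = 1.
  11 = 5*2 + 1, so a_6 = 5.
  2 = 2*1 + 0, so a_7 = 2.
The remainder reaches 0 after 8 divisions, so the expansion has 8 partial quotients, read off in order.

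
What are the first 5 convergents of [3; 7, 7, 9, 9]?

3/1, 22/7, 157/50, 1435/457, 13072/4163

Using the convergent recurrence p_i = a_i*p_{i-1} + p_{i-2}, q_i = a_i*q_{i-1} + q_{i-2} with p_{-2}=0, p_{-1}=1, q_{-2}=1, q_{-1}=0:
  i=0: a_0=3, p_0 = 3*1 + 0 = 3, q_0 = 3*0 + 1 = 1.
  i=1: a_1=7, p_1 = 7*3 + 1 = 22, q_1 = 7*1 + 0 = 7.
  i=2: a_2=7, p_2 = 7*22 + 3 = 157, q_2 = 7*7 + 1 = 50.
  i=3: a_3=9, p_3 = 9*157 + 22 = 1435, q_3 = 9*50 + 7 = 457.
  i=4: a_4=9, p_4 = 9*1435 + 157 = 13072, q_4 = 9*457 + 50 = 4163.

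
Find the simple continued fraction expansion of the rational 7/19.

Run the Euclidean algorithm on 7 and 19; the successive quotients are the partial quotients a_0, a_1, ... (each step inverts the fractional part left over by the previous one):
  7 = 0*19 + 7, so a_0 = 0.
  19 = 2*7 + 5, so a_1 = 2.
  7 = 1*5 + 2, so a_2 = 1.
  5 = 2*2 + 1, so a_3 = 2.
  2 = 2*1 + 0, so a_4 = 2.
The remainder reaches 0 after 5 divisions, so the expansion has 5 partial quotients, read off in order.

[0; 2, 1, 2, 2]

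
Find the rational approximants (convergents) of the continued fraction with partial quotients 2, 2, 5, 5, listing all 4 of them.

Using the convergent recurrence p_i = a_i*p_{i-1} + p_{i-2}, q_i = a_i*q_{i-1} + q_{i-2} with p_{-2}=0, p_{-1}=1, q_{-2}=1, q_{-1}=0:
  i=0: a_0=2, p_0 = 2*1 + 0 = 2, q_0 = 2*0 + 1 = 1.
  i=1: a_1=2, p_1 = 2*2 + 1 = 5, q_1 = 2*1 + 0 = 2.
  i=2: a_2=5, p_2 = 5*5 + 2 = 27, q_2 = 5*2 + 1 = 11.
  i=3: a_3=5, p_3 = 5*27 + 5 = 140, q_3 = 5*11 + 2 = 57.

2/1, 5/2, 27/11, 140/57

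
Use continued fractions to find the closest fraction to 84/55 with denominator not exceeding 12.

17/11

Expand x = 84/55 as a continued fraction with the Euclidean algorithm:
  84 = 1*55 + 29, so a_0 = 1.
  55 = 1*29 + 26, so a_1 = 1.
  29 = 1*26 + 3, so a_2 = 1.
  26 = 8*3 + 2, so a_3 = 8.
  3 = 1*2 + 1, so a_4 = 1.
  2 = 2*1 + 0, so a_5 = 2.
so x = [1; 1, 1, 8, 1, 2].
Convergents (p_i = a_i*p_{i-1} + p_{i-2}, q_i = a_i*q_{i-1} + q_{i-2} with p_{-2}=0, p_{-1}=1, q_{-2}=1, q_{-1}=0), until the denominator exceeds 12:
  i=0: a_0=1, p_0 = 1*1 + 0 = 1, q_0 = 1*0 + 1 = 1.
  i=1: a_1=1, p_1 = 1*1 + 1 = 2, q_1 = 1*1 + 0 = 1.
  i=2: a_2=1, p_2 = 1*2 + 1 = 3, q_2 = 1*1 + 1 = 2.
  i=3: a_3=8, p_3 = 8*3 + 2 = 26, q_3 = 8*2 + 1 = 17.
q_3 = 17 > 12, so the last convergent with denominator <= 12 is p_2/q_2 = 3/2.
The closest fraction with denominator <= 12 is either p_2/q_2 or the intermediate fraction (k*p_2 + p_1)/(k*q_2 + q_1) with the largest k >= 1 whose denominator stays <= 12; these approach x as k grows, and every other convergent or intermediate fraction in range is farther away.
Largest k: floor((12 - q_1)/q_2) = floor((12 - 1)/2) = 5.
That gives (5*3 + 2)/(5*2 + 1) = 17/11.
Compare the errors: |x - 3/2| = |84*2 - 3*55|/(55*2) = 3/110, and |x - 17/11| = |84*11 - 17*55|/(55*11) = 11/605.
Cross-multiplying, 11*110 = 1210 < 1815 = 3*605, so 11/605 is smaller: the intermediate fraction 17/11 is closer to x than 3/2.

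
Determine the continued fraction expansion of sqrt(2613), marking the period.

Write x_i = (sqrt(2613) + m_i)/d_i with (m_0, d_0) = (0, 1). a_0 = floor(sqrt(2613)) = 51, since 51^2 = 2601 <= 2613 < 2704 = 52^2.
Iterate m_{i+1} = d_i*a_i - m_i, d_{i+1} = (2613 - m_{i+1}^2)/d_i, a_{i+1} = floor((a_0 + m_{i+1})/d_{i+1}):
  m_1 = 1*51 - 0 = 51, d_1 = (2613 - 51^2)/1 = 12/1 = 12, a_1 = floor((51 + 51)/12) = 8.
  m_2 = 12*8 - 51 = 45, d_2 = (2613 - 45^2)/12 = 588/12 = 49, a_2 = floor((51 + 45)/49) = 1.
  m_3 = 49*1 - 45 = 4, d_3 = (2613 - 4^2)/49 = 2597/49 = 53, a_3 = floor((51 + 4)/53) = 1.
  m_4 = 53*1 - 4 = 49, d_4 = (2613 - 49^2)/53 = 212/53 = 4, a_4 = floor((51 + 49)/4) = 25.
  m_5 = 4*25 - 49 = 51, d_5 = (2613 - 51^2)/4 = 12/4 = 3, a_5 = floor((51 + 51)/3) = 34.
  m_6 = 3*34 - 51 = 51, d_6 = (2613 - 51^2)/3 = 12/3 = 4, a_6 = floor((51 + 51)/4) = 25.
  m_7 = 4*25 - 51 = 49, d_7 = (2613 - 49^2)/4 = 212/4 = 53, a_7 = floor((51 + 49)/53) = 1.
  m_8 = 53*1 - 49 = 4, d_8 = (2613 - 4^2)/53 = 2597/53 = 49, a_8 = floor((51 + 4)/49) = 1.
  m_9 = 49*1 - 4 = 45, d_9 = (2613 - 45^2)/49 = 588/49 = 12, a_9 = floor((51 + 45)/12) = 8.
  m_10 = 12*8 - 45 = 51, d_10 = (2613 - 51^2)/12 = 12/12 = 1, a_10 = floor((51 + 51)/1) = 102.
  m_11 = 1*102 - 51 = 51, d_11 = (2613 - 51^2)/1 = 12/1 = 12: (m_11, d_11) = (m_1, d_1) = (51, 12), so from here the quotients repeat a_1, ..., a_10; the period length is 10.
Hence the expansion of sqrt(2613) is a_0 = 51 followed by the repeating block 8, 1, 1, 25, 34, 25, 1, 1, 8, 102 (period 10).

[51; (8, 1, 1, 25, 34, 25, 1, 1, 8, 102)]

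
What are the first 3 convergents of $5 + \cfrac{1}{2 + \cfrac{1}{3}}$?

Using the convergent recurrence p_i = a_i*p_{i-1} + p_{i-2}, q_i = a_i*q_{i-1} + q_{i-2} with p_{-2}=0, p_{-1}=1, q_{-2}=1, q_{-1}=0:
  i=0: a_0=5, p_0 = 5*1 + 0 = 5, q_0 = 5*0 + 1 = 1.
  i=1: a_1=2, p_1 = 2*5 + 1 = 11, q_1 = 2*1 + 0 = 2.
  i=2: a_2=3, p_2 = 3*11 + 5 = 38, q_2 = 3*2 + 1 = 7.

5/1, 11/2, 38/7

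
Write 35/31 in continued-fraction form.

Run the Euclidean algorithm on 35 and 31; the successive quotients are the partial quotients a_0, a_1, ... (each step inverts the fractional part left over by the previous one):
  35 = 1*31 + 4, so a_0 = 1.
  31 = 7*4 + 3, so a_1 = 7.
  4 = 1*3 + 1, so a_2 = 1.
  3 = 3*1 + 0, so a_3 = 3.
The remainder reaches 0 after 4 divisions, so the expansion has 4 partial quotients, read off in order.

[1; 7, 1, 3]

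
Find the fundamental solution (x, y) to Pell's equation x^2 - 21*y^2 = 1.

First expand sqrt(21) as a continued fraction. With x_i = (sqrt(21) + m_i)/d_i and (m_0, d_0) = (0, 1): a_0 = floor(sqrt(21)) = 4, since 4^2 = 16 <= 21 < 25 = 5^2.
Iterate m_{i+1} = d_i*a_i - m_i, d_{i+1} = (21 - m_{i+1}^2)/d_i, a_{i+1} = floor((a_0 + m_{i+1})/d_{i+1}):
  m_1 = 1*4 - 0 = 4, d_1 = (21 - 4^2)/1 = 5/1 = 5, a_1 = floor((4 + 4)/5) = 1.
  m_2 = 5*1 - 4 = 1, d_2 = (21 - 1^2)/5 = 20/5 = 4, a_2 = floor((4 + 1)/4) = 1.
  m_3 = 4*1 - 1 = 3, d_3 = (21 - 3^2)/4 = 12/4 = 3, a_3 = floor((4 + 3)/3) = 2.
  m_4 = 3*2 - 3 = 3, d_4 = (21 - 3^2)/3 = 12/3 = 4, a_4 = floor((4 + 3)/4) = 1.
  m_5 = 4*1 - 3 = 1, d_5 = (21 - 1^2)/4 = 20/4 = 5, a_5 = floor((4 + 1)/5) = 1.
  m_6 = 5*1 - 1 = 4, d_6 = (21 - 4^2)/5 = 5/5 = 1, a_6 = floor((4 + 4)/1) = 8.
  m_7 = 1*8 - 4 = 4, d_7 = (21 - 4^2)/1 = 5/1 = 5: (m_7, d_7) = (m_1, d_1) = (4, 5), so from here the quotients repeat a_1, ..., a_6; the period length is 6.
So sqrt(21) = [4; (1, 1, 2, 1, 1, 8)] with period length k = 6.
k is even, so the fundamental solution of x^2 - 21y^2 = 1 is (p_{k-1}, q_{k-1}) = (p_5, q_5); compute convergents through index 5.
Convergents (p_i = a_i*p_{i-1} + p_{i-2}, q_i = a_i*q_{i-1} + q_{i-2} with p_{-2}=0, p_{-1}=1, q_{-2}=1, q_{-1}=0):
  i=0: a_0=4, p_0 = 4*1 + 0 = 4, q_0 = 4*0 + 1 = 1.
  i=1: a_1=1, p_1 = 1*4 + 1 = 5, q_1 = 1*1 + 0 = 1.
  i=2: a_2=1, p_2 = 1*5 + 4 = 9, q_2 = 1*1 + 1 = 2.
  i=3: a_3=2, p_3 = 2*9 + 5 = 23, q_3 = 2*2 + 1 = 5.
  i=4: a_4=1, p_4 = 1*23 + 9 = 32, q_4 = 1*5 + 2 = 7.
  i=5: a_5=1, p_5 = 1*32 + 23 = 55, q_5 = 1*7 + 5 = 12.
Check: 55^2 - 21*12^2 = 3025 - 3024 = 1, so (x, y) = (55, 12) solves the equation, and by the theorem it is the least positive solution.

(x, y) = (55, 12)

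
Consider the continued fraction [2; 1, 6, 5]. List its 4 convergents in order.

2/1, 3/1, 20/7, 103/36

Using the convergent recurrence p_i = a_i*p_{i-1} + p_{i-2}, q_i = a_i*q_{i-1} + q_{i-2} with p_{-2}=0, p_{-1}=1, q_{-2}=1, q_{-1}=0:
  i=0: a_0=2, p_0 = 2*1 + 0 = 2, q_0 = 2*0 + 1 = 1.
  i=1: a_1=1, p_1 = 1*2 + 1 = 3, q_1 = 1*1 + 0 = 1.
  i=2: a_2=6, p_2 = 6*3 + 2 = 20, q_2 = 6*1 + 1 = 7.
  i=3: a_3=5, p_3 = 5*20 + 3 = 103, q_3 = 5*7 + 1 = 36.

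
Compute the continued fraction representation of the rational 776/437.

Run the Euclidean algorithm on 776 and 437; the successive quotients are the partial quotients a_0, a_1, ... (each step inverts the fractional part left over by the previous one):
  776 = 1*437 + 339, so a_0 = 1.
  437 = 1*339 + 98, so a_1 = 1.
  339 = 3*98 + 45, so a_2 = 3.
  98 = 2*45 + 8, so a_3 = 2.
  45 = 5*8 + 5, so a_4 = 5.
  8 = 1*5 + 3, so a_5 = 1.
  5 = 1*3 + 2, so a_6 = 1.
  3 = 1*2 + 1, so a_7 = 1.
  2 = 2*1 + 0, so a_8 = 2.
The remainder reaches 0 after 9 divisions, so the expansion has 9 partial quotients, read off in order.

[1; 1, 3, 2, 5, 1, 1, 1, 2]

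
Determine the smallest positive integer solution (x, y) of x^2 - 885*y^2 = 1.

(x, y) = (119, 4)

First expand sqrt(885) as a continued fraction. With x_i = (sqrt(885) + m_i)/d_i and (m_0, d_0) = (0, 1): a_0 = floor(sqrt(885)) = 29, since 29^2 = 841 <= 885 < 900 = 30^2.
Iterate m_{i+1} = d_i*a_i - m_i, d_{i+1} = (885 - m_{i+1}^2)/d_i, a_{i+1} = floor((a_0 + m_{i+1})/d_{i+1}):
  m_1 = 1*29 - 0 = 29, d_1 = (885 - 29^2)/1 = 44/1 = 44, a_1 = floor((29 + 29)/44) = 1.
  m_2 = 44*1 - 29 = 15, d_2 = (885 - 15^2)/44 = 660/44 = 15, a_2 = floor((29 + 15)/15) = 2.
  m_3 = 15*2 - 15 = 15, d_3 = (885 - 15^2)/15 = 660/15 = 44, a_3 = floor((29 + 15)/44) = 1.
  m_4 = 44*1 - 15 = 29, d_4 = (885 - 29^2)/44 = 44/44 = 1, a_4 = floor((29 + 29)/1) = 58.
  m_5 = 1*58 - 29 = 29, d_5 = (885 - 29^2)/1 = 44/1 = 44: (m_5, d_5) = (m_1, d_1) = (29, 44), so from here the quotients repeat a_1, ..., a_4; the period length is 4.
So sqrt(885) = [29; (1, 2, 1, 58)] with period length k = 4.
k is even, so the fundamental solution of x^2 - 885y^2 = 1 is (p_{k-1}, q_{k-1}) = (p_3, q_3); compute convergents through index 3.
Convergents (p_i = a_i*p_{i-1} + p_{i-2}, q_i = a_i*q_{i-1} + q_{i-2} with p_{-2}=0, p_{-1}=1, q_{-2}=1, q_{-1}=0):
  i=0: a_0=29, p_0 = 29*1 + 0 = 29, q_0 = 29*0 + 1 = 1.
  i=1: a_1=1, p_1 = 1*29 + 1 = 30, q_1 = 1*1 + 0 = 1.
  i=2: a_2=2, p_2 = 2*30 + 29 = 89, q_2 = 2*1 + 1 = 3.
  i=3: a_3=1, p_3 = 1*89 + 30 = 119, q_3 = 1*3 + 1 = 4.
Check: 119^2 - 885*4^2 = 14161 - 14160 = 1, so (x, y) = (119, 4) solves the equation, and by the theorem it is the least positive solution.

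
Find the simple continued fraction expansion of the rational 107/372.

[0; 3, 2, 10, 5]

Run the Euclidean algorithm on 107 and 372; the successive quotients are the partial quotients a_0, a_1, ... (each step inverts the fractional part left over by the previous one):
  107 = 0*372 + 107, so a_0 = 0.
  372 = 3*107 + 51, so a_1 = 3.
  107 = 2*51 + 5, so a_2 = 2.
  51 = 10*5 + 1, so a_3 = 10.
  5 = 5*1 + 0, so a_4 = 5.
The remainder reaches 0 after 5 divisions, so the expansion has 5 partial quotients, read off in order.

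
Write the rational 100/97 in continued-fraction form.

[1; 32, 3]

Run the Euclidean algorithm on 100 and 97; the successive quotients are the partial quotients a_0, a_1, ... (each step inverts the fractional part left over by the previous one):
  100 = 1*97 + 3, so a_0 = 1.
  97 = 32*3 + 1, so a_1 = 32.
  3 = 3*1 + 0, so a_2 = 3.
The remainder reaches 0 after 3 divisions, so the expansion has 3 partial quotients, read off in order.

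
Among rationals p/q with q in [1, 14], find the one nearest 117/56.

Expand x = 117/56 as a continued fraction with the Euclidean algorithm:
  117 = 2*56 + 5, so a_0 = 2.
  56 = 11*5 + 1, so a_1 = 11.
  5 = 5*1 + 0, so a_2 = 5.
so x = [2; 11, 5].
Convergents (p_i = a_i*p_{i-1} + p_{i-2}, q_i = a_i*q_{i-1} + q_{i-2} with p_{-2}=0, p_{-1}=1, q_{-2}=1, q_{-1}=0), until the denominator exceeds 14:
  i=0: a_0=2, p_0 = 2*1 + 0 = 2, q_0 = 2*0 + 1 = 1.
  i=1: a_1=11, p_1 = 11*2 + 1 = 23, q_1 = 11*1 + 0 = 11.
  i=2: a_2=5, p_2 = 5*23 + 2 = 117, q_2 = 5*11 + 1 = 56.
q_2 = 56 > 14, so the last convergent with denominator <= 14 is p_1/q_1 = 23/11.
The closest fraction with denominator <= 14 is either p_1/q_1 or the intermediate fraction (k*p_1 + p_0)/(k*q_1 + q_0) with the largest k >= 1 whose denominator stays <= 14; these approach x as k grows, and every other convergent or intermediate fraction in range is farther away.
Largest k: floor((14 - q_0)/q_1) = floor((14 - 1)/11) = 1.
That gives (1*23 + 2)/(1*11 + 1) = 25/12.
Compare the errors: |x - 23/11| = |117*11 - 23*56|/(56*11) = 1/616, and |x - 25/12| = |117*12 - 25*56|/(56*12) = 4/672.
Cross-multiplying, 1*672 = 672 < 2464 = 4*616, so 1/616 is smaller: the convergent 23/11 is closer to x than 25/12.

23/11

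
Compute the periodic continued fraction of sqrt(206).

[14; (2, 1, 5, 14, 5, 1, 2, 28)]

Write x_i = (sqrt(206) + m_i)/d_i with (m_0, d_0) = (0, 1). a_0 = floor(sqrt(206)) = 14, since 14^2 = 196 <= 206 < 225 = 15^2.
Iterate m_{i+1} = d_i*a_i - m_i, d_{i+1} = (206 - m_{i+1}^2)/d_i, a_{i+1} = floor((a_0 + m_{i+1})/d_{i+1}):
  m_1 = 1*14 - 0 = 14, d_1 = (206 - 14^2)/1 = 10/1 = 10, a_1 = floor((14 + 14)/10) = 2.
  m_2 = 10*2 - 14 = 6, d_2 = (206 - 6^2)/10 = 170/10 = 17, a_2 = floor((14 + 6)/17) = 1.
  m_3 = 17*1 - 6 = 11, d_3 = (206 - 11^2)/17 = 85/17 = 5, a_3 = floor((14 + 11)/5) = 5.
  m_4 = 5*5 - 11 = 14, d_4 = (206 - 14^2)/5 = 10/5 = 2, a_4 = floor((14 + 14)/2) = 14.
  m_5 = 2*14 - 14 = 14, d_5 = (206 - 14^2)/2 = 10/2 = 5, a_5 = floor((14 + 14)/5) = 5.
  m_6 = 5*5 - 14 = 11, d_6 = (206 - 11^2)/5 = 85/5 = 17, a_6 = floor((14 + 11)/17) = 1.
  m_7 = 17*1 - 11 = 6, d_7 = (206 - 6^2)/17 = 170/17 = 10, a_7 = floor((14 + 6)/10) = 2.
  m_8 = 10*2 - 6 = 14, d_8 = (206 - 14^2)/10 = 10/10 = 1, a_8 = floor((14 + 14)/1) = 28.
  m_9 = 1*28 - 14 = 14, d_9 = (206 - 14^2)/1 = 10/1 = 10: (m_9, d_9) = (m_1, d_1) = (14, 10), so from here the quotients repeat a_1, ..., a_8; the period length is 8.
Hence the expansion of sqrt(206) is a_0 = 14 followed by the repeating block 2, 1, 5, 14, 5, 1, 2, 28 (period 8).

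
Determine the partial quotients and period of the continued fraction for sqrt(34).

Write x_i = (sqrt(34) + m_i)/d_i with (m_0, d_0) = (0, 1). a_0 = floor(sqrt(34)) = 5, since 5^2 = 25 <= 34 < 36 = 6^2.
Iterate m_{i+1} = d_i*a_i - m_i, d_{i+1} = (34 - m_{i+1}^2)/d_i, a_{i+1} = floor((a_0 + m_{i+1})/d_{i+1}):
  m_1 = 1*5 - 0 = 5, d_1 = (34 - 5^2)/1 = 9/1 = 9, a_1 = floor((5 + 5)/9) = 1.
  m_2 = 9*1 - 5 = 4, d_2 = (34 - 4^2)/9 = 18/9 = 2, a_2 = floor((5 + 4)/2) = 4.
  m_3 = 2*4 - 4 = 4, d_3 = (34 - 4^2)/2 = 18/2 = 9, a_3 = floor((5 + 4)/9) = 1.
  m_4 = 9*1 - 4 = 5, d_4 = (34 - 5^2)/9 = 9/9 = 1, a_4 = floor((5 + 5)/1) = 10.
  m_5 = 1*10 - 5 = 5, d_5 = (34 - 5^2)/1 = 9/1 = 9: (m_5, d_5) = (m_1, d_1) = (5, 9), so from here the quotients repeat a_1, ..., a_4; the period length is 4.
Hence the expansion of sqrt(34) is a_0 = 5 followed by the repeating block 1, 4, 1, 10 (period 4).

[5; (1, 4, 1, 10)]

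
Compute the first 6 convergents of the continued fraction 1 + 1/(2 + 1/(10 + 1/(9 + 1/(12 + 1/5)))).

Using the convergent recurrence p_i = a_i*p_{i-1} + p_{i-2}, q_i = a_i*q_{i-1} + q_{i-2} with p_{-2}=0, p_{-1}=1, q_{-2}=1, q_{-1}=0:
  i=0: a_0=1, p_0 = 1*1 + 0 = 1, q_0 = 1*0 + 1 = 1.
  i=1: a_1=2, p_1 = 2*1 + 1 = 3, q_1 = 2*1 + 0 = 2.
  i=2: a_2=10, p_2 = 10*3 + 1 = 31, q_2 = 10*2 + 1 = 21.
  i=3: a_3=9, p_3 = 9*31 + 3 = 282, q_3 = 9*21 + 2 = 191.
  i=4: a_4=12, p_4 = 12*282 + 31 = 3415, q_4 = 12*191 + 21 = 2313.
  i=5: a_5=5, p_5 = 5*3415 + 282 = 17357, q_5 = 5*2313 + 191 = 11756.

1/1, 3/2, 31/21, 282/191, 3415/2313, 17357/11756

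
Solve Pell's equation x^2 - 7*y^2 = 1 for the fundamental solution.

First expand sqrt(7) as a continued fraction. With x_i = (sqrt(7) + m_i)/d_i and (m_0, d_0) = (0, 1): a_0 = floor(sqrt(7)) = 2, since 2^2 = 4 <= 7 < 9 = 3^2.
Iterate m_{i+1} = d_i*a_i - m_i, d_{i+1} = (7 - m_{i+1}^2)/d_i, a_{i+1} = floor((a_0 + m_{i+1})/d_{i+1}):
  m_1 = 1*2 - 0 = 2, d_1 = (7 - 2^2)/1 = 3/1 = 3, a_1 = floor((2 + 2)/3) = 1.
  m_2 = 3*1 - 2 = 1, d_2 = (7 - 1^2)/3 = 6/3 = 2, a_2 = floor((2 + 1)/2) = 1.
  m_3 = 2*1 - 1 = 1, d_3 = (7 - 1^2)/2 = 6/2 = 3, a_3 = floor((2 + 1)/3) = 1.
  m_4 = 3*1 - 1 = 2, d_4 = (7 - 2^2)/3 = 3/3 = 1, a_4 = floor((2 + 2)/1) = 4.
  m_5 = 1*4 - 2 = 2, d_5 = (7 - 2^2)/1 = 3/1 = 3: (m_5, d_5) = (m_1, d_1) = (2, 3), so from here the quotients repeat a_1, ..., a_4; the period length is 4.
So sqrt(7) = [2; (1, 1, 1, 4)] with period length k = 4.
k is even, so the fundamental solution of x^2 - 7y^2 = 1 is (p_{k-1}, q_{k-1}) = (p_3, q_3); compute convergents through index 3.
Convergents (p_i = a_i*p_{i-1} + p_{i-2}, q_i = a_i*q_{i-1} + q_{i-2} with p_{-2}=0, p_{-1}=1, q_{-2}=1, q_{-1}=0):
  i=0: a_0=2, p_0 = 2*1 + 0 = 2, q_0 = 2*0 + 1 = 1.
  i=1: a_1=1, p_1 = 1*2 + 1 = 3, q_1 = 1*1 + 0 = 1.
  i=2: a_2=1, p_2 = 1*3 + 2 = 5, q_2 = 1*1 + 1 = 2.
  i=3: a_3=1, p_3 = 1*5 + 3 = 8, q_3 = 1*2 + 1 = 3.
Check: 8^2 - 7*3^2 = 64 - 63 = 1, so (x, y) = (8, 3) solves the equation, and by the theorem it is the least positive solution.

(x, y) = (8, 3)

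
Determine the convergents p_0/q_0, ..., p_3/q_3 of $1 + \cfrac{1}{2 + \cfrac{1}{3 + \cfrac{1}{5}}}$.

Using the convergent recurrence p_i = a_i*p_{i-1} + p_{i-2}, q_i = a_i*q_{i-1} + q_{i-2} with p_{-2}=0, p_{-1}=1, q_{-2}=1, q_{-1}=0:
  i=0: a_0=1, p_0 = 1*1 + 0 = 1, q_0 = 1*0 + 1 = 1.
  i=1: a_1=2, p_1 = 2*1 + 1 = 3, q_1 = 2*1 + 0 = 2.
  i=2: a_2=3, p_2 = 3*3 + 1 = 10, q_2 = 3*2 + 1 = 7.
  i=3: a_3=5, p_3 = 5*10 + 3 = 53, q_3 = 5*7 + 2 = 37.

1/1, 3/2, 10/7, 53/37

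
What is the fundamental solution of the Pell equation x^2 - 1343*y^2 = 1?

First expand sqrt(1343) as a continued fraction. With x_i = (sqrt(1343) + m_i)/d_i and (m_0, d_0) = (0, 1): a_0 = floor(sqrt(1343)) = 36, since 36^2 = 1296 <= 1343 < 1369 = 37^2.
Iterate m_{i+1} = d_i*a_i - m_i, d_{i+1} = (1343 - m_{i+1}^2)/d_i, a_{i+1} = floor((a_0 + m_{i+1})/d_{i+1}):
  m_1 = 1*36 - 0 = 36, d_1 = (1343 - 36^2)/1 = 47/1 = 47, a_1 = floor((36 + 36)/47) = 1.
  m_2 = 47*1 - 36 = 11, d_2 = (1343 - 11^2)/47 = 1222/47 = 26, a_2 = floor((36 + 11)/26) = 1.
  m_3 = 26*1 - 11 = 15, d_3 = (1343 - 15^2)/26 = 1118/26 = 43, a_3 = floor((36 + 15)/43) = 1.
  m_4 = 43*1 - 15 = 28, d_4 = (1343 - 28^2)/43 = 559/43 = 13, a_4 = floor((36 + 28)/13) = 4.
  m_5 = 13*4 - 28 = 24, d_5 = (1343 - 24^2)/13 = 767/13 = 59, a_5 = floor((36 + 24)/59) = 1.
  m_6 = 59*1 - 24 = 35, d_6 = (1343 - 35^2)/59 = 118/59 = 2, a_6 = floor((36 + 35)/2) = 35.
  m_7 = 2*35 - 35 = 35, d_7 = (1343 - 35^2)/2 = 118/2 = 59, a_7 = floor((36 + 35)/59) = 1.
  m_8 = 59*1 - 35 = 24, d_8 = (1343 - 24^2)/59 = 767/59 = 13, a_8 = floor((36 + 24)/13) = 4.
  m_9 = 13*4 - 24 = 28, d_9 = (1343 - 28^2)/13 = 559/13 = 43, a_9 = floor((36 + 28)/43) = 1.
  m_10 = 43*1 - 28 = 15, d_10 = (1343 - 15^2)/43 = 1118/43 = 26, a_10 = floor((36 + 15)/26) = 1.
  m_11 = 26*1 - 15 = 11, d_11 = (1343 - 11^2)/26 = 1222/26 = 47, a_11 = floor((36 + 11)/47) = 1.
  m_12 = 47*1 - 11 = 36, d_12 = (1343 - 36^2)/47 = 47/47 = 1, a_12 = floor((36 + 36)/1) = 72.
  m_13 = 1*72 - 36 = 36, d_13 = (1343 - 36^2)/1 = 47/1 = 47: (m_13, d_13) = (m_1, d_1) = (36, 47), so from here the quotients repeat a_1, ..., a_12; the period length is 12.
So sqrt(1343) = [36; (1, 1, 1, 4, 1, 35, 1, 4, 1, 1, 1, 72)] with period length k = 12.
k is even, so the fundamental solution of x^2 - 1343y^2 = 1 is (p_{k-1}, q_{k-1}) = (p_11, q_11); compute convergents through index 11.
Convergents (p_i = a_i*p_{i-1} + p_{i-2}, q_i = a_i*q_{i-1} + q_{i-2} with p_{-2}=0, p_{-1}=1, q_{-2}=1, q_{-1}=0):
  i=0: a_0=36, p_0 = 36*1 + 0 = 36, q_0 = 36*0 + 1 = 1.
  i=1: a_1=1, p_1 = 1*36 + 1 = 37, q_1 = 1*1 + 0 = 1.
  i=2: a_2=1, p_2 = 1*37 + 36 = 73, q_2 = 1*1 + 1 = 2.
  i=3: a_3=1, p_3 = 1*73 + 37 = 110, q_3 = 1*2 + 1 = 3.
  i=4: a_4=4, p_4 = 4*110 + 73 = 513, q_4 = 4*3 + 2 = 14.
  i=5: a_5=1, p_5 = 1*513 + 110 = 623, q_5 = 1*14 + 3 = 17.
  i=6: a_6=35, p_6 = 35*623 + 513 = 22318, q_6 = 35*17 + 14 = 609.
  i=7: a_7=1, p_7 = 1*22318 + 623 = 22941, q_7 = 1*609 + 17 = 626.
  i=8: a_8=4, p_8 = 4*22941 + 22318 = 114082, q_8 = 4*626 + 609 = 3113.
  i=9: a_9=1, p_9 = 1*114082 + 22941 = 137023, q_9 = 1*3113 + 626 = 3739.
  i=10: a_10=1, p_10 = 1*137023 + 114082 = 251105, q_10 = 1*3739 + 3113 = 6852.
  i=11: a_11=1, p_11 = 1*251105 + 137023 = 388128, q_11 = 1*6852 + 3739 = 10591.
Check: 388128^2 - 1343*10591^2 = 150643344384 - 150643344383 = 1, so (x, y) = (388128, 10591) solves the equation, and by the theorem it is the least positive solution.

(x, y) = (388128, 10591)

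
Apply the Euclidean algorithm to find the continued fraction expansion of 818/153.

[5; 2, 1, 7, 1, 5]

Run the Euclidean algorithm on 818 and 153; the successive quotients are the partial quotients a_0, a_1, ... (each step inverts the fractional part left over by the previous one):
  818 = 5*153 + 53, so a_0 = 5.
  153 = 2*53 + 47, so a_1 = 2.
  53 = 1*47 + 6, so a_2 = 1.
  47 = 7*6 + 5, so a_3 = 7.
  6 = 1*5 + 1, so a_4 = 1.
  5 = 5*1 + 0, so a_5 = 5.
The remainder reaches 0 after 6 divisions, so the expansion has 6 partial quotients, read off in order.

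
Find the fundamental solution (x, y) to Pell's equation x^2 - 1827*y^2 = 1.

First expand sqrt(1827) as a continued fraction. With x_i = (sqrt(1827) + m_i)/d_i and (m_0, d_0) = (0, 1): a_0 = floor(sqrt(1827)) = 42, since 42^2 = 1764 <= 1827 < 1849 = 43^2.
Iterate m_{i+1} = d_i*a_i - m_i, d_{i+1} = (1827 - m_{i+1}^2)/d_i, a_{i+1} = floor((a_0 + m_{i+1})/d_{i+1}):
  m_1 = 1*42 - 0 = 42, d_1 = (1827 - 42^2)/1 = 63/1 = 63, a_1 = floor((42 + 42)/63) = 1.
  m_2 = 63*1 - 42 = 21, d_2 = (1827 - 21^2)/63 = 1386/63 = 22, a_2 = floor((42 + 21)/22) = 2.
  m_3 = 22*2 - 21 = 23, d_3 = (1827 - 23^2)/22 = 1298/22 = 59, a_3 = floor((42 + 23)/59) = 1.
  m_4 = 59*1 - 23 = 36, d_4 = (1827 - 36^2)/59 = 531/59 = 9, a_4 = floor((42 + 36)/9) = 8.
  m_5 = 9*8 - 36 = 36, d_5 = (1827 - 36^2)/9 = 531/9 = 59, a_5 = floor((42 + 36)/59) = 1.
  m_6 = 59*1 - 36 = 23, d_6 = (1827 - 23^2)/59 = 1298/59 = 22, a_6 = floor((42 + 23)/22) = 2.
  m_7 = 22*2 - 23 = 21, d_7 = (1827 - 21^2)/22 = 1386/22 = 63, a_7 = floor((42 + 21)/63) = 1.
  m_8 = 63*1 - 21 = 42, d_8 = (1827 - 42^2)/63 = 63/63 = 1, a_8 = floor((42 + 42)/1) = 84.
  m_9 = 1*84 - 42 = 42, d_9 = (1827 - 42^2)/1 = 63/1 = 63: (m_9, d_9) = (m_1, d_1) = (42, 63), so from here the quotients repeat a_1, ..., a_8; the period length is 8.
So sqrt(1827) = [42; (1, 2, 1, 8, 1, 2, 1, 84)] with period length k = 8.
k is even, so the fundamental solution of x^2 - 1827y^2 = 1 is (p_{k-1}, q_{k-1}) = (p_7, q_7); compute convergents through index 7.
Convergents (p_i = a_i*p_{i-1} + p_{i-2}, q_i = a_i*q_{i-1} + q_{i-2} with p_{-2}=0, p_{-1}=1, q_{-2}=1, q_{-1}=0):
  i=0: a_0=42, p_0 = 42*1 + 0 = 42, q_0 = 42*0 + 1 = 1.
  i=1: a_1=1, p_1 = 1*42 + 1 = 43, q_1 = 1*1 + 0 = 1.
  i=2: a_2=2, p_2 = 2*43 + 42 = 128, q_2 = 2*1 + 1 = 3.
  i=3: a_3=1, p_3 = 1*128 + 43 = 171, q_3 = 1*3 + 1 = 4.
  i=4: a_4=8, p_4 = 8*171 + 128 = 1496, q_4 = 8*4 + 3 = 35.
  i=5: a_5=1, p_5 = 1*1496 + 171 = 1667, q_5 = 1*35 + 4 = 39.
  i=6: a_6=2, p_6 = 2*1667 + 1496 = 4830, q_6 = 2*39 + 35 = 113.
  i=7: a_7=1, p_7 = 1*4830 + 1667 = 6497, q_7 = 1*113 + 39 = 152.
Check: 6497^2 - 1827*152^2 = 42211009 - 42211008 = 1, so (x, y) = (6497, 152) solves the equation, and by the theorem it is the least positive solution.

(x, y) = (6497, 152)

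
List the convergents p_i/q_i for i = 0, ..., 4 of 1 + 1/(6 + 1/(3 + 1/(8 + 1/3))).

Using the convergent recurrence p_i = a_i*p_{i-1} + p_{i-2}, q_i = a_i*q_{i-1} + q_{i-2} with p_{-2}=0, p_{-1}=1, q_{-2}=1, q_{-1}=0:
  i=0: a_0=1, p_0 = 1*1 + 0 = 1, q_0 = 1*0 + 1 = 1.
  i=1: a_1=6, p_1 = 6*1 + 1 = 7, q_1 = 6*1 + 0 = 6.
  i=2: a_2=3, p_2 = 3*7 + 1 = 22, q_2 = 3*6 + 1 = 19.
  i=3: a_3=8, p_3 = 8*22 + 7 = 183, q_3 = 8*19 + 6 = 158.
  i=4: a_4=3, p_4 = 3*183 + 22 = 571, q_4 = 3*158 + 19 = 493.

1/1, 7/6, 22/19, 183/158, 571/493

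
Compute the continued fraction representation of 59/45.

[1; 3, 4, 1, 2]

Run the Euclidean algorithm on 59 and 45; the successive quotients are the partial quotients a_0, a_1, ... (each step inverts the fractional part left over by the previous one):
  59 = 1*45 + 14, so a_0 = 1.
  45 = 3*14 + 3, so a_1 = 3.
  14 = 4*3 + 2, so a_2 = 4.
  3 = 1*2 + 1, so a_3 = 1.
  2 = 2*1 + 0, so a_4 = 2.
The remainder reaches 0 after 5 divisions, so the expansion has 5 partial quotients, read off in order.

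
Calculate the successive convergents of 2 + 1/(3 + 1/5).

Using the convergent recurrence p_i = a_i*p_{i-1} + p_{i-2}, q_i = a_i*q_{i-1} + q_{i-2} with p_{-2}=0, p_{-1}=1, q_{-2}=1, q_{-1}=0:
  i=0: a_0=2, p_0 = 2*1 + 0 = 2, q_0 = 2*0 + 1 = 1.
  i=1: a_1=3, p_1 = 3*2 + 1 = 7, q_1 = 3*1 + 0 = 3.
  i=2: a_2=5, p_2 = 5*7 + 2 = 37, q_2 = 5*3 + 1 = 16.

2/1, 7/3, 37/16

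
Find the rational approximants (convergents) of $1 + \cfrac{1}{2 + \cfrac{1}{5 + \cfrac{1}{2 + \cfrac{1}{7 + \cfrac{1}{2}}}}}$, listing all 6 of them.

Using the convergent recurrence p_i = a_i*p_{i-1} + p_{i-2}, q_i = a_i*q_{i-1} + q_{i-2} with p_{-2}=0, p_{-1}=1, q_{-2}=1, q_{-1}=0:
  i=0: a_0=1, p_0 = 1*1 + 0 = 1, q_0 = 1*0 + 1 = 1.
  i=1: a_1=2, p_1 = 2*1 + 1 = 3, q_1 = 2*1 + 0 = 2.
  i=2: a_2=5, p_2 = 5*3 + 1 = 16, q_2 = 5*2 + 1 = 11.
  i=3: a_3=2, p_3 = 2*16 + 3 = 35, q_3 = 2*11 + 2 = 24.
  i=4: a_4=7, p_4 = 7*35 + 16 = 261, q_4 = 7*24 + 11 = 179.
  i=5: a_5=2, p_5 = 2*261 + 35 = 557, q_5 = 2*179 + 24 = 382.

1/1, 3/2, 16/11, 35/24, 261/179, 557/382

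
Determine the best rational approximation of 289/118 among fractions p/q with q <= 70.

Expand x = 289/118 as a continued fraction with the Euclidean algorithm:
  289 = 2*118 + 53, so a_0 = 2.
  118 = 2*53 + 12, so a_1 = 2.
  53 = 4*12 + 5, so a_2 = 4.
  12 = 2*5 + 2, so a_3 = 2.
  5 = 2*2 + 1, so a_4 = 2.
  2 = 2*1 + 0, so a_5 = 2.
so x = [2; 2, 4, 2, 2, 2].
Convergents (p_i = a_i*p_{i-1} + p_{i-2}, q_i = a_i*q_{i-1} + q_{i-2} with p_{-2}=0, p_{-1}=1, q_{-2}=1, q_{-1}=0), until the denominator exceeds 70:
  i=0: a_0=2, p_0 = 2*1 + 0 = 2, q_0 = 2*0 + 1 = 1.
  i=1: a_1=2, p_1 = 2*2 + 1 = 5, q_1 = 2*1 + 0 = 2.
  i=2: a_2=4, p_2 = 4*5 + 2 = 22, q_2 = 4*2 + 1 = 9.
  i=3: a_3=2, p_3 = 2*22 + 5 = 49, q_3 = 2*9 + 2 = 20.
  i=4: a_4=2, p_4 = 2*49 + 22 = 120, q_4 = 2*20 + 9 = 49.
  i=5: a_5=2, p_5 = 2*120 + 49 = 289, q_5 = 2*49 + 20 = 118.
q_5 = 118 > 70, so the last convergent with denominator <= 70 is p_4/q_4 = 120/49.
The closest fraction with denominator <= 70 is either p_4/q_4 or the intermediate fraction (k*p_4 + p_3)/(k*q_4 + q_3) with the largest k >= 1 whose denominator stays <= 70; these approach x as k grows, and every other convergent or intermediate fraction in range is farther away.
Largest k: floor((70 - q_3)/q_4) = floor((70 - 20)/49) = 1.
That gives (1*120 + 49)/(1*49 + 20) = 169/69.
Compare the errors: |x - 120/49| = |289*49 - 120*118|/(118*49) = 1/5782, and |x - 169/69| = |289*69 - 169*118|/(118*69) = 1/8142.
Cross-multiplying, 1*5782 = 5782 < 8142 = 1*8142, so 1/8142 is smaller: the intermediate fraction 169/69 is closer to x than 120/49.

169/69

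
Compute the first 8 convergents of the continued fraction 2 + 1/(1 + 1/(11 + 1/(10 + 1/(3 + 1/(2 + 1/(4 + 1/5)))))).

Using the convergent recurrence p_i = a_i*p_{i-1} + p_{i-2}, q_i = a_i*q_{i-1} + q_{i-2} with p_{-2}=0, p_{-1}=1, q_{-2}=1, q_{-1}=0:
  i=0: a_0=2, p_0 = 2*1 + 0 = 2, q_0 = 2*0 + 1 = 1.
  i=1: a_1=1, p_1 = 1*2 + 1 = 3, q_1 = 1*1 + 0 = 1.
  i=2: a_2=11, p_2 = 11*3 + 2 = 35, q_2 = 11*1 + 1 = 12.
  i=3: a_3=10, p_3 = 10*35 + 3 = 353, q_3 = 10*12 + 1 = 121.
  i=4: a_4=3, p_4 = 3*353 + 35 = 1094, q_4 = 3*121 + 12 = 375.
  i=5: a_5=2, p_5 = 2*1094 + 353 = 2541, q_5 = 2*375 + 121 = 871.
  i=6: a_6=4, p_6 = 4*2541 + 1094 = 11258, q_6 = 4*871 + 375 = 3859.
  i=7: a_7=5, p_7 = 5*11258 + 2541 = 58831, q_7 = 5*3859 + 871 = 20166.

2/1, 3/1, 35/12, 353/121, 1094/375, 2541/871, 11258/3859, 58831/20166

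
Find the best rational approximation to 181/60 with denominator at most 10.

3/1

Expand x = 181/60 as a continued fraction with the Euclidean algorithm:
  181 = 3*60 + 1, so a_0 = 3.
  60 = 60*1 + 0, so a_1 = 60.
so x = [3; 60].
Convergents (p_i = a_i*p_{i-1} + p_{i-2}, q_i = a_i*q_{i-1} + q_{i-2} with p_{-2}=0, p_{-1}=1, q_{-2}=1, q_{-1}=0), until the denominator exceeds 10:
  i=0: a_0=3, p_0 = 3*1 + 0 = 3, q_0 = 3*0 + 1 = 1.
  i=1: a_1=60, p_1 = 60*3 + 1 = 181, q_1 = 60*1 + 0 = 60.
q_1 = 60 > 10, so the last convergent with denominator <= 10 is p_0/q_0 = 3/1.
The closest fraction with denominator <= 10 is either p_0/q_0 or the intermediate fraction (k*p_0 + p_{-1})/(k*q_0 + q_{-1}) with the largest k >= 1 whose denominator stays <= 10; these approach x as k grows, and every other convergent or intermediate fraction in range is farther away.
Largest k: floor((10 - q_{-1})/q_0) = floor((10 - 0)/1) = 10 (using the seeds p_{-1} = 1, q_{-1} = 0).
That gives (10*3 + 1)/(10*1 + 0) = 31/10.
Compare the errors: |x - 3/1| = |181*1 - 3*60|/(60*1) = 1/60, and |x - 31/10| = |181*10 - 31*60|/(60*10) = 50/600.
Cross-multiplying, 1*600 = 600 < 3000 = 50*60, so 1/60 is smaller: the convergent 3/1 is closer to x than 31/10.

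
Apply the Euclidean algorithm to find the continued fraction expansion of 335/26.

Run the Euclidean algorithm on 335 and 26; the successive quotients are the partial quotients a_0, a_1, ... (each step inverts the fractional part left over by the previous one):
  335 = 12*26 + 23, so a_0 = 12.
  26 = 1*23 + 3, so a_1 = 1.
  23 = 7*3 + 2, so a_2 = 7.
  3 = 1*2 + 1, so a_3 = 1.
  2 = 2*1 + 0, so a_4 = 2.
The remainder reaches 0 after 5 divisions, so the expansion has 5 partial quotients, read off in order.

[12; 1, 7, 1, 2]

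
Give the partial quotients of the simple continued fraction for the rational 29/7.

Run the Euclidean algorithm on 29 and 7; the successive quotients are the partial quotients a_0, a_1, ... (each step inverts the fractional part left over by the previous one):
  29 = 4*7 + 1, so a_0 = 4.
  7 = 7*1 + 0, so a_1 = 7.
The remainder reaches 0 after 2 divisions, so the expansion has 2 partial quotients, read off in order.

[4; 7]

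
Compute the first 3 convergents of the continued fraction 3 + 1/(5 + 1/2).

3/1, 16/5, 35/11

Using the convergent recurrence p_i = a_i*p_{i-1} + p_{i-2}, q_i = a_i*q_{i-1} + q_{i-2} with p_{-2}=0, p_{-1}=1, q_{-2}=1, q_{-1}=0:
  i=0: a_0=3, p_0 = 3*1 + 0 = 3, q_0 = 3*0 + 1 = 1.
  i=1: a_1=5, p_1 = 5*3 + 1 = 16, q_1 = 5*1 + 0 = 5.
  i=2: a_2=2, p_2 = 2*16 + 3 = 35, q_2 = 2*5 + 1 = 11.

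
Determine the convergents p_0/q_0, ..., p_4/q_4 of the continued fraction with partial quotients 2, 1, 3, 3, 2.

Using the convergent recurrence p_i = a_i*p_{i-1} + p_{i-2}, q_i = a_i*q_{i-1} + q_{i-2} with p_{-2}=0, p_{-1}=1, q_{-2}=1, q_{-1}=0:
  i=0: a_0=2, p_0 = 2*1 + 0 = 2, q_0 = 2*0 + 1 = 1.
  i=1: a_1=1, p_1 = 1*2 + 1 = 3, q_1 = 1*1 + 0 = 1.
  i=2: a_2=3, p_2 = 3*3 + 2 = 11, q_2 = 3*1 + 1 = 4.
  i=3: a_3=3, p_3 = 3*11 + 3 = 36, q_3 = 3*4 + 1 = 13.
  i=4: a_4=2, p_4 = 2*36 + 11 = 83, q_4 = 2*13 + 4 = 30.

2/1, 3/1, 11/4, 36/13, 83/30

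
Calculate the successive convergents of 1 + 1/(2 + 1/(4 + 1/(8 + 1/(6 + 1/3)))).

1/1, 3/2, 13/9, 107/74, 655/453, 2072/1433

Using the convergent recurrence p_i = a_i*p_{i-1} + p_{i-2}, q_i = a_i*q_{i-1} + q_{i-2} with p_{-2}=0, p_{-1}=1, q_{-2}=1, q_{-1}=0:
  i=0: a_0=1, p_0 = 1*1 + 0 = 1, q_0 = 1*0 + 1 = 1.
  i=1: a_1=2, p_1 = 2*1 + 1 = 3, q_1 = 2*1 + 0 = 2.
  i=2: a_2=4, p_2 = 4*3 + 1 = 13, q_2 = 4*2 + 1 = 9.
  i=3: a_3=8, p_3 = 8*13 + 3 = 107, q_3 = 8*9 + 2 = 74.
  i=4: a_4=6, p_4 = 6*107 + 13 = 655, q_4 = 6*74 + 9 = 453.
  i=5: a_5=3, p_5 = 3*655 + 107 = 2072, q_5 = 3*453 + 74 = 1433.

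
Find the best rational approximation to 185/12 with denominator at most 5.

77/5

Expand x = 185/12 as a continued fraction with the Euclidean algorithm:
  185 = 15*12 + 5, so a_0 = 15.
  12 = 2*5 + 2, so a_1 = 2.
  5 = 2*2 + 1, so a_2 = 2.
  2 = 2*1 + 0, so a_3 = 2.
so x = [15; 2, 2, 2].
Convergents (p_i = a_i*p_{i-1} + p_{i-2}, q_i = a_i*q_{i-1} + q_{i-2} with p_{-2}=0, p_{-1}=1, q_{-2}=1, q_{-1}=0), until the denominator exceeds 5:
  i=0: a_0=15, p_0 = 15*1 + 0 = 15, q_0 = 15*0 + 1 = 1.
  i=1: a_1=2, p_1 = 2*15 + 1 = 31, q_1 = 2*1 + 0 = 2.
  i=2: a_2=2, p_2 = 2*31 + 15 = 77, q_2 = 2*2 + 1 = 5.
  i=3: a_3=2, p_3 = 2*77 + 31 = 185, q_3 = 2*5 + 2 = 12.
q_3 = 12 > 5, so the last convergent with denominator <= 5 is p_2/q_2 = 77/5.
The closest fraction with denominator <= 5 is either p_2/q_2 or the intermediate fraction (k*p_2 + p_1)/(k*q_2 + q_1) with the largest k >= 1 whose denominator stays <= 5; these approach x as k grows, and every other convergent or intermediate fraction in range is farther away.
Largest k: floor((5 - q_1)/q_2) = floor((5 - 2)/5) = 0.
Since k = 0, no intermediate fraction beyond p_2/q_2 has denominator <= 5, so the convergent 77/5 is the closest (its error is |185*5 - 77*12|/(12*5) = 1/60).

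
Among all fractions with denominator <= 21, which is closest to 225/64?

Expand x = 225/64 as a continued fraction with the Euclidean algorithm:
  225 = 3*64 + 33, so a_0 = 3.
  64 = 1*33 + 31, so a_1 = 1.
  33 = 1*31 + 2, so a_2 = 1.
  31 = 15*2 + 1, so a_3 = 15.
  2 = 2*1 + 0, so a_4 = 2.
so x = [3; 1, 1, 15, 2].
Convergents (p_i = a_i*p_{i-1} + p_{i-2}, q_i = a_i*q_{i-1} + q_{i-2} with p_{-2}=0, p_{-1}=1, q_{-2}=1, q_{-1}=0), until the denominator exceeds 21:
  i=0: a_0=3, p_0 = 3*1 + 0 = 3, q_0 = 3*0 + 1 = 1.
  i=1: a_1=1, p_1 = 1*3 + 1 = 4, q_1 = 1*1 + 0 = 1.
  i=2: a_2=1, p_2 = 1*4 + 3 = 7, q_2 = 1*1 + 1 = 2.
  i=3: a_3=15, p_3 = 15*7 + 4 = 109, q_3 = 15*2 + 1 = 31.
q_3 = 31 > 21, so the last convergent with denominator <= 21 is p_2/q_2 = 7/2.
The closest fraction with denominator <= 21 is either p_2/q_2 or the intermediate fraction (k*p_2 + p_1)/(k*q_2 + q_1) with the largest k >= 1 whose denominator stays <= 21; these approach x as k grows, and every other convergent or intermediate fraction in range is farther away.
Largest k: floor((21 - q_1)/q_2) = floor((21 - 1)/2) = 10.
That gives (10*7 + 4)/(10*2 + 1) = 74/21.
Compare the errors: |x - 7/2| = |225*2 - 7*64|/(64*2) = 2/128, and |x - 74/21| = |225*21 - 74*64|/(64*21) = 11/1344.
Cross-multiplying, 11*128 = 1408 < 2688 = 2*1344, so 11/1344 is smaller: the intermediate fraction 74/21 is closer to x than 7/2.

74/21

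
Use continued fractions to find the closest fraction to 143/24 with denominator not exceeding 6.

Expand x = 143/24 as a continued fraction with the Euclidean algorithm:
  143 = 5*24 + 23, so a_0 = 5.
  24 = 1*23 + 1, so a_1 = 1.
  23 = 23*1 + 0, so a_2 = 23.
so x = [5; 1, 23].
Convergents (p_i = a_i*p_{i-1} + p_{i-2}, q_i = a_i*q_{i-1} + q_{i-2} with p_{-2}=0, p_{-1}=1, q_{-2}=1, q_{-1}=0), until the denominator exceeds 6:
  i=0: a_0=5, p_0 = 5*1 + 0 = 5, q_0 = 5*0 + 1 = 1.
  i=1: a_1=1, p_1 = 1*5 + 1 = 6, q_1 = 1*1 + 0 = 1.
  i=2: a_2=23, p_2 = 23*6 + 5 = 143, q_2 = 23*1 + 1 = 24.
q_2 = 24 > 6, so the last convergent with denominator <= 6 is p_1/q_1 = 6/1.
The closest fraction with denominator <= 6 is either p_1/q_1 or the intermediate fraction (k*p_1 + p_0)/(k*q_1 + q_0) with the largest k >= 1 whose denominator stays <= 6; these approach x as k grows, and every other convergent or intermediate fraction in range is farther away.
Largest k: floor((6 - q_0)/q_1) = floor((6 - 1)/1) = 5.
That gives (5*6 + 5)/(5*1 + 1) = 35/6.
Compare the errors: |x - 6/1| = |143*1 - 6*24|/(24*1) = 1/24, and |x - 35/6| = |143*6 - 35*24|/(24*6) = 18/144.
Cross-multiplying, 1*144 = 144 < 432 = 18*24, so 1/24 is smaller: the convergent 6/1 is closer to x than 35/6.

6/1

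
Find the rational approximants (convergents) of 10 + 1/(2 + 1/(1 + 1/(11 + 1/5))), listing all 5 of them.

10/1, 21/2, 31/3, 362/35, 1841/178

Using the convergent recurrence p_i = a_i*p_{i-1} + p_{i-2}, q_i = a_i*q_{i-1} + q_{i-2} with p_{-2}=0, p_{-1}=1, q_{-2}=1, q_{-1}=0:
  i=0: a_0=10, p_0 = 10*1 + 0 = 10, q_0 = 10*0 + 1 = 1.
  i=1: a_1=2, p_1 = 2*10 + 1 = 21, q_1 = 2*1 + 0 = 2.
  i=2: a_2=1, p_2 = 1*21 + 10 = 31, q_2 = 1*2 + 1 = 3.
  i=3: a_3=11, p_3 = 11*31 + 21 = 362, q_3 = 11*3 + 2 = 35.
  i=4: a_4=5, p_4 = 5*362 + 31 = 1841, q_4 = 5*35 + 3 = 178.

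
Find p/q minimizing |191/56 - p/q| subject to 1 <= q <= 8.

Expand x = 191/56 as a continued fraction with the Euclidean algorithm:
  191 = 3*56 + 23, so a_0 = 3.
  56 = 2*23 + 10, so a_1 = 2.
  23 = 2*10 + 3, so a_2 = 2.
  10 = 3*3 + 1, so a_3 = 3.
  3 = 3*1 + 0, so a_4 = 3.
so x = [3; 2, 2, 3, 3].
Convergents (p_i = a_i*p_{i-1} + p_{i-2}, q_i = a_i*q_{i-1} + q_{i-2} with p_{-2}=0, p_{-1}=1, q_{-2}=1, q_{-1}=0), until the denominator exceeds 8:
  i=0: a_0=3, p_0 = 3*1 + 0 = 3, q_0 = 3*0 + 1 = 1.
  i=1: a_1=2, p_1 = 2*3 + 1 = 7, q_1 = 2*1 + 0 = 2.
  i=2: a_2=2, p_2 = 2*7 + 3 = 17, q_2 = 2*2 + 1 = 5.
  i=3: a_3=3, p_3 = 3*17 + 7 = 58, q_3 = 3*5 + 2 = 17.
q_3 = 17 > 8, so the last convergent with denominator <= 8 is p_2/q_2 = 17/5.
The closest fraction with denominator <= 8 is either p_2/q_2 or the intermediate fraction (k*p_2 + p_1)/(k*q_2 + q_1) with the largest k >= 1 whose denominator stays <= 8; these approach x as k grows, and every other convergent or intermediate fraction in range is farther away.
Largest k: floor((8 - q_1)/q_2) = floor((8 - 2)/5) = 1.
That gives (1*17 + 7)/(1*5 + 2) = 24/7.
Compare the errors: |x - 17/5| = |191*5 - 17*56|/(56*5) = 3/280, and |x - 24/7| = |191*7 - 24*56|/(56*7) = 7/392.
Cross-multiplying, 3*392 = 1176 < 1960 = 7*280, so 3/280 is smaller: the convergent 17/5 is closer to x than 24/7.

17/5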